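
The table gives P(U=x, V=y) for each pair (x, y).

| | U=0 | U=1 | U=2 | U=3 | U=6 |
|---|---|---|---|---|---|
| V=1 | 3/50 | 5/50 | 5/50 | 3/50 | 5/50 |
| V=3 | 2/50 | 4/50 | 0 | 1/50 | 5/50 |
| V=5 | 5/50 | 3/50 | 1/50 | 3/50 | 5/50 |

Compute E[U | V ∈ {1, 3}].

91/33

P(V ∈ {1, 3}) = 33/50.
Summing U·P(U=x,V=y) over the conditioning event gives 91/50.
E[U | V ∈ {1, 3}] = (91/50) / (33/50) = 91/33.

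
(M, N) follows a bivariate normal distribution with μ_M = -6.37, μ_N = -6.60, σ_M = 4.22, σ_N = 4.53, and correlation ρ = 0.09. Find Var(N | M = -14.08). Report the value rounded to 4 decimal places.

20.3547

Var(N | M=x) = (1 − ρ²)·σ_N².
Var(N | M=-14.08) = (4.53)²·(1 − (0.09)²) = 20.5209·0.9919 = 20.3547.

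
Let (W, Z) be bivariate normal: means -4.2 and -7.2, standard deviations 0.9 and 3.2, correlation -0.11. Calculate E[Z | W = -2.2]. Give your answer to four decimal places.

-7.9822

E[Z | W=x] = μ_Z + ρ(σ_Z/σ_W)(x − μ_W) for jointly normal variables.
E[Z | W=-2.2] = -7.2 + (-0.11)·(3.2/0.9)·(-2.2 − (-4.2)) = -7.2 + (-0.39111)·(2) = -7.9822.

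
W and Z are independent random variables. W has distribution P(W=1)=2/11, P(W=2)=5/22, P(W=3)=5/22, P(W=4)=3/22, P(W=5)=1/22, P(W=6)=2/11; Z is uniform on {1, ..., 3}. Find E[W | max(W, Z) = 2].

P(max(W, Z) = 2) = 7/33.
Summing W·P(x,y) over outcomes with max(W, Z) = 2 gives 4/11.
E[W | max(W, Z) = 2] = (4/11) / (7/33) = 12/7.

12/7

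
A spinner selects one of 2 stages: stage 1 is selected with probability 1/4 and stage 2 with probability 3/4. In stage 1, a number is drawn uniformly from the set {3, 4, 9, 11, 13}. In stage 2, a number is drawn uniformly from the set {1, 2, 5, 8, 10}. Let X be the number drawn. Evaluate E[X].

E[X | stage 1] = (3+4+9+11+13)/5 = 8.
E[X | stage 2] = (1+2+5+8+10)/5 = 26/5.
By the law of total expectation,
E[X] = (1/4)·(8) + (3/4)·(26/5) = 59/10.

59/10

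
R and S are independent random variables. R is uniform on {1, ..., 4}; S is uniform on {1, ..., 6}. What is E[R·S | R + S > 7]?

Outcomes with R + S > 7: (2,6), (3,5), (3,6), (4,4), (4,5), (4,6), each with probability 1/24.
E[R·S | R + S > 7] = (12 + 15 + 18 + 16 + 20 + 24) / 6 = 35/2.

35/2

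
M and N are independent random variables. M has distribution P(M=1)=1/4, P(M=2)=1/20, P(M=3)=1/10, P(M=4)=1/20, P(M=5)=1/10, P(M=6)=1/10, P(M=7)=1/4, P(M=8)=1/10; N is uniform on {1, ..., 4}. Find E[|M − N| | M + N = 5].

7/3

P(M + N = 5) = 9/80.
Summing |M−N|·P(x,y) over outcomes with M + N = 5 gives 21/80.
E[|M − N| | M + N = 5] = (21/80) / (9/80) = 7/3.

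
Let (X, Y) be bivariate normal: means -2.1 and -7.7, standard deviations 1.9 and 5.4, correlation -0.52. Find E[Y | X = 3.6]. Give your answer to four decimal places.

-16.1240

The regression of Y on X has slope ρ·σ_Y/σ_X and passes through (μ_X, μ_Y).
E[Y | X=3.6] = -7.7 + (-0.52)·(5.4/1.9)·(3.6 − (-2.1)) = -7.7 + (-1.4779)·(5.7) = -16.1240.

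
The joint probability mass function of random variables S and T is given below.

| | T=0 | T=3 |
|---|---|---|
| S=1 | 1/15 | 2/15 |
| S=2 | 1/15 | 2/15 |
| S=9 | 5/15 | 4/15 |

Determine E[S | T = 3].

21/4

P(T = 3) = 8/15.
Σ S·P over the event = 1·(2/15) + 2·(2/15) + 9·(4/15) = 14/5.
E[S | T = 3] = (14/5) / (8/15) = 21/4.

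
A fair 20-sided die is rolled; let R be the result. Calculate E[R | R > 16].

37/2

Given R > 16, R is equally likely to be any of {17, 18, 19, 20}.
E[R | R > 16] = (17 + 18 + 19 + 20) / 4 = 37/2.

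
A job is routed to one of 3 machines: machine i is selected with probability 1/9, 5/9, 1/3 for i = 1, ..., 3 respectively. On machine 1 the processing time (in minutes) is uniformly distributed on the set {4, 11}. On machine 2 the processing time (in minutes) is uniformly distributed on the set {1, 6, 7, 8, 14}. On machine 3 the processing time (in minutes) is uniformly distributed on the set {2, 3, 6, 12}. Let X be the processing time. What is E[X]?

27/4

E[X | machine 1] = (4+11)/2 = 15/2.
E[X | machine 2] = (1+6+7+8+14)/5 = 36/5.
E[X | machine 3] = (2+3+6+12)/4 = 23/4.
E[X] = (1/9)·(15/2) + (5/9)·(36/5) + (1/3)·(23/4) = 27/4.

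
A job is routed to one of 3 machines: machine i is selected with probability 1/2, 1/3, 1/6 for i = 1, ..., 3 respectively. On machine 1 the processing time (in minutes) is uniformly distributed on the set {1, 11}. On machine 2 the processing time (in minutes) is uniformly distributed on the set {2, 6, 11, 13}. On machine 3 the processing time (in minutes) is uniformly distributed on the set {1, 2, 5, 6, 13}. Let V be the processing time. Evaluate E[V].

E[V | machine 1] = (1+11)/2 = 6.
E[V | machine 2] = (2+6+11+13)/4 = 8.
E[V | machine 3] = (1+2+5+6+13)/5 = 27/5.
By the law of total expectation,
E[V] = (1/2)·(6) + (1/3)·(8) + (1/6)·(27/5) = 197/30.

197/30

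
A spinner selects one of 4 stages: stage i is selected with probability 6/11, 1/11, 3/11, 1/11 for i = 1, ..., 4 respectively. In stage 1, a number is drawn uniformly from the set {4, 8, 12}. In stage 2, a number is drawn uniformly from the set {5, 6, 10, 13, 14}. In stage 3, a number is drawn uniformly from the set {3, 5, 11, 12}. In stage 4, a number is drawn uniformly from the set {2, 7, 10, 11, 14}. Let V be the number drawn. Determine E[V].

E[V | stage 1] = (4+8+12)/3 = 8.
E[V | stage 2] = (5+6+10+13+14)/5 = 48/5.
E[V | stage 3] = (3+5+11+12)/4 = 31/4.
E[V | stage 4] = (2+7+10+11+14)/5 = 44/5.
E[V] = (6/11)·(8) + (1/11)·(48/5) + (3/11)·(31/4) + (1/11)·(44/5) = 163/20.

163/20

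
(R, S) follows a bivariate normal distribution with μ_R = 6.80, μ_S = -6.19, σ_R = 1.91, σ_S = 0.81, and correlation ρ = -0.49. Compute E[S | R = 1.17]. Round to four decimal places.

-5.0201

The regression of S on R has slope ρ·σ_S/σ_R and passes through (μ_R, μ_S).
E[S | R=1.17] = -6.19 + (-0.49)·(0.81/1.91)·(1.17 − (6.80)) = -6.19 + (-0.2078)·(-5.63) = -5.0201.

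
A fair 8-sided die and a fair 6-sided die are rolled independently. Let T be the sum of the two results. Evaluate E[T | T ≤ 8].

P(T ≤ 8) = 9/16.
Σ over the event: 2·1/48 + 3·1/24 + 4·1/16 + 5·1/12 + 6·5/48 + 7·1/8 + 8·1/8 = 10/3.
E[T | T ≤ 8] = (10/3) / (9/16) = 160/27.

160/27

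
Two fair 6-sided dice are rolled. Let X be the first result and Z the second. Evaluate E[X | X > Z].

14/3

P(X > Z) = 5/12.
Summing X·P(x,y) over outcomes with X > Z gives 35/18.
E[X | X > Z] = (35/18) / (5/12) = 14/3.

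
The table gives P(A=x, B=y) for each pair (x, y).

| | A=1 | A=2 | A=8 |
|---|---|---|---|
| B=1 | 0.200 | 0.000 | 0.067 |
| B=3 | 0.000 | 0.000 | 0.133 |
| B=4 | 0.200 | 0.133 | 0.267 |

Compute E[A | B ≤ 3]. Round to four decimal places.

4.5000

P(B ≤ 3) = 0.400.
Σ A·P over the event = 1·(0.200) + 8·(0.067) + 8·(0.133) = 1.800.
E[A | B ≤ 3] = (1.800) / (0.400) = 4.5000.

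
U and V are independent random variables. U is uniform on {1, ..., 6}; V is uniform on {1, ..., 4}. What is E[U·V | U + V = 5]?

Outcomes with U + V = 5: (1,4), (2,3), (3,2), (4,1), each with probability 1/24.
E[U·V | U + V = 5] = (4 + 6 + 6 + 4) / 4 = 5.

5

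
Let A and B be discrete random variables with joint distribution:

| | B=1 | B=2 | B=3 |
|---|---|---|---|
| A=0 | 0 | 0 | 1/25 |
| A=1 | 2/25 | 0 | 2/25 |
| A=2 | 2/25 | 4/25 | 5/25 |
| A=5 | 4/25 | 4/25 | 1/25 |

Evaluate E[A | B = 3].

P(B = 3) = 9/25.
Σ A·P over the event = 0·(1/25) + 1·(2/25) + 2·(5/25) + 5·(1/25) = 17/25.
E[A | B = 3] = (17/25) / (9/25) = 17/9.

17/9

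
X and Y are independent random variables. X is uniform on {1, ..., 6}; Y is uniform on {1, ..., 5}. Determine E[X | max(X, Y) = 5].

35/9

Outcomes with max(X, Y) = 5: (1,5), (2,5), (3,5), (4,5), (5,1), (5,2), (5,3), (5,4), (5,5), each with probability 1/30.
E[X | max(X, Y) = 5] = (1 + 2 + 3 + 4 + 5 + 5 + 5 + 5 + 5) / 9 = 35/9.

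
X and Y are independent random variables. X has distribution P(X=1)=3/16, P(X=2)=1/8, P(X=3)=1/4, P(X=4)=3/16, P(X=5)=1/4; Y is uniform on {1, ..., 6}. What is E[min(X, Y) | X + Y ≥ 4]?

113/44

P(X + Y ≥ 4) = 11/12.
Summing min(X,Y)·P(x,y) over outcomes with X + Y ≥ 4 gives 113/48.
E[min(X, Y) | X + Y ≥ 4] = (113/48) / (11/12) = 113/44.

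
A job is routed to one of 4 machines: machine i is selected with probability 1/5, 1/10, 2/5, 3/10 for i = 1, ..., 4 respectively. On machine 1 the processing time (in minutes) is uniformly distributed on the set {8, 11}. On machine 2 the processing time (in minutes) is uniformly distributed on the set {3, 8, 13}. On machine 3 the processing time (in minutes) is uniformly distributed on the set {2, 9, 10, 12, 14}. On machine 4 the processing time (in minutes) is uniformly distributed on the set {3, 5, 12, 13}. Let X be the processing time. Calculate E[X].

E[X | machine 1] = (8+11)/2 = 19/2.
E[X | machine 2] = (3+8+13)/3 = 8.
E[X | machine 3] = (2+9+10+12+14)/5 = 47/5.
E[X | machine 4] = (3+5+12+13)/4 = 33/4.
By the law of total expectation,
E[X] = (1/5)·(19/2) + (1/10)·(8) + (2/5)·(47/5) + (3/10)·(33/4) = 1787/200.

1787/200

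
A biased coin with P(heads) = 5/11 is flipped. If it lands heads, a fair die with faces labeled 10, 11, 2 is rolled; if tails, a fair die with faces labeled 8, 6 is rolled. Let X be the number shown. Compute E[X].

E[X | heads] = (10+11+2)/3 = 23/3.
E[X | tails] = (8+6)/2 = 7.
E[X] = (5/11)·(23/3) + (6/11)·(7) = 241/33.

241/33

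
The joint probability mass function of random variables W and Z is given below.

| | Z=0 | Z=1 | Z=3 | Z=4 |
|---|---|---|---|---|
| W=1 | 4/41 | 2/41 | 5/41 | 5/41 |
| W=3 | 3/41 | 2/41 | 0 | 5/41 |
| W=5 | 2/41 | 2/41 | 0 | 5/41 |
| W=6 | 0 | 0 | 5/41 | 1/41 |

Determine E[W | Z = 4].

51/16

P(Z = 4) = 16/41.
Σ W·P over the event = 1·(5/41) + 3·(5/41) + 5·(5/41) + 6·(1/41) = 51/41.
E[W | Z = 4] = (51/41) / (16/41) = 51/16.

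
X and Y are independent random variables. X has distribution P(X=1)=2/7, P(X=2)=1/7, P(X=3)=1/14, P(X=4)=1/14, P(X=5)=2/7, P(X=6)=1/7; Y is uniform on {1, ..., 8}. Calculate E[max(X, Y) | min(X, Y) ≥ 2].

199/35

P(min(X, Y) ≥ 2) = 5/8.
Summing max(X,Y)·P(x,y) over outcomes with min(X, Y) ≥ 2 gives 199/56.
E[max(X, Y) | min(X, Y) ≥ 2] = (199/56) / (5/8) = 199/35.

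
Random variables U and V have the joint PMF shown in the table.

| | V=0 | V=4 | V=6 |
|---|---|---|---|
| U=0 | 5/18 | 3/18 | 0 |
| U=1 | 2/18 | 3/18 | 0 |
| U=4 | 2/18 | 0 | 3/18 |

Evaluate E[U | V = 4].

1/2

P(V = 4) = 1/3.
Σ U·P over the event = 0·(3/18) + 1·(3/18) = 1/6.
E[U | V = 4] = (1/6) / (1/3) = 1/2.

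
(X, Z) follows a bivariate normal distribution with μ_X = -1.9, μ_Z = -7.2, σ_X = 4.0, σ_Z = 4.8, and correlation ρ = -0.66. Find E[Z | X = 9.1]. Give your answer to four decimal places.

The regression of Z on X has slope ρ·σ_Z/σ_X and passes through (μ_X, μ_Z).
E[Z | X=9.1] = -7.2 + (-0.66)·(4.8/4.0)·(9.1 − (-1.9)) = -7.2 + (-0.792)·(11) = -15.9120.

-15.9120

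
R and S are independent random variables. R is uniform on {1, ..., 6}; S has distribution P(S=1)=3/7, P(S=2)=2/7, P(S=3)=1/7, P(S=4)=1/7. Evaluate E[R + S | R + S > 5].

151/21

P(R + S > 5) = 1/2.
Summing (R+S)·P(x,y) over outcomes with R + S > 5 gives 151/42.
E[R + S | R + S > 5] = (151/42) / (1/2) = 151/21.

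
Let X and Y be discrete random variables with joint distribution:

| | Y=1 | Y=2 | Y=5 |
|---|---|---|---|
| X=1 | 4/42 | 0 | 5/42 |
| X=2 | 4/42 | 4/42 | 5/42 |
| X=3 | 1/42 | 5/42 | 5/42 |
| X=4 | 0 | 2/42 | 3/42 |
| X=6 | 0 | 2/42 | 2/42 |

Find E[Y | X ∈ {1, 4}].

24/7

P(X ∈ {1, 4}) = 1/3.
Σ Y·P over the event = 1·(4/42) + 5·(5/42) + 2·(2/42) + 5·(3/42) = 8/7.
E[Y | X ∈ {1, 4}] = (8/7) / (1/3) = 24/7.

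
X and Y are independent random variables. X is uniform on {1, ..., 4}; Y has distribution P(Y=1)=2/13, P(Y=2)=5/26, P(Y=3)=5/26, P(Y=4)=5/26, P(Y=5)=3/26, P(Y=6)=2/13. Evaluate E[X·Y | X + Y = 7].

174/17

P(X + Y = 7) = 17/104.
Summing XY·P(x,y) over outcomes with X + Y = 7 gives 87/52.
E[X·Y | X + Y = 7] = (87/52) / (17/104) = 174/17.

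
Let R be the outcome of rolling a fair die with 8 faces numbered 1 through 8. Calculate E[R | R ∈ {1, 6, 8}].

P(R ∈ {1, 6, 8}) = 3/8.
Σ over the event: 1·1/8 + 6·1/8 + 8·1/8 = 15/8.
E[R | R ∈ {1, 6, 8}] = (15/8) / (3/8) = 5.

5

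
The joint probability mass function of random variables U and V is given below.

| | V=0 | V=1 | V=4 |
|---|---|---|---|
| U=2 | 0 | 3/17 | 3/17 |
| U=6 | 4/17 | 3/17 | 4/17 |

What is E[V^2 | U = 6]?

67/11

P(U = 6) = 11/17.
Σ V^2·P over the event = 0·(4/17) + 1·(3/17) + 16·(4/17) = 67/17.
E[V^2 | U = 6] = (67/17) / (11/17) = 67/11.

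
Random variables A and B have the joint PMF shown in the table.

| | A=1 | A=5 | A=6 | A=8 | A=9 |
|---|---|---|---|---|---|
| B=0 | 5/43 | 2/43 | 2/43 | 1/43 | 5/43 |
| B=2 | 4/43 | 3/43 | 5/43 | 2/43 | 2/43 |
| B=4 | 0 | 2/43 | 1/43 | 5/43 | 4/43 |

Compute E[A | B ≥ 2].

25/4

P(B ≥ 2) = 28/43.
Summing A·P(A=x,B=y) over the conditioning event gives 175/43.
E[A | B ≥ 2] = (175/43) / (28/43) = 25/4.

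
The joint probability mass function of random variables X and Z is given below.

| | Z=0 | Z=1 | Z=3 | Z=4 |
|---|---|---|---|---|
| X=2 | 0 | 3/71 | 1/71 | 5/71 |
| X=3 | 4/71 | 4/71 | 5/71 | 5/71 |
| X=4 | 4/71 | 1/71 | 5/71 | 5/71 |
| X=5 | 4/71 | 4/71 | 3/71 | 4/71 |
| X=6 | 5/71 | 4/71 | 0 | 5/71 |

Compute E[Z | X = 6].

P(X = 6) = 14/71.
Summing Z·P(X=x,Z=y) over the conditioning event gives 24/71.
E[Z | X = 6] = (24/71) / (14/71) = 12/7.

12/7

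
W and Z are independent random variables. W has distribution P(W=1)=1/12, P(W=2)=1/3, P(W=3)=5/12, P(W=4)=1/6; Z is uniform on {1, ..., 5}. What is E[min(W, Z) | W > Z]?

31/20

P(W > Z) = 1/3.
Summing min(W,Z)·P(x,y) over outcomes with W > Z gives 31/60.
E[min(W, Z) | W > Z] = (31/60) / (1/3) = 31/20.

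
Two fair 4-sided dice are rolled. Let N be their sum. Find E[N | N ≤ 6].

P(N ≤ 6) = 13/16.
Σ over the event: 2·1/16 + 3·1/8 + 4·3/16 + 5·1/4 + 6·3/16 = 29/8.
E[N | N ≤ 6] = (29/8) / (13/16) = 58/13.

58/13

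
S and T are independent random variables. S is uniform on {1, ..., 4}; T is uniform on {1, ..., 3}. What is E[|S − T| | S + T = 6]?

1

Outcomes with S + T = 6: (3,3), (4,2), each with probability 1/12.
E[|S − T| | S + T = 6] = (0 + 2) / 2 = 1.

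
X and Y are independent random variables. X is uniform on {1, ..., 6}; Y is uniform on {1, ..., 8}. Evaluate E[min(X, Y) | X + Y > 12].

P(X + Y > 12) = 1/16.
Summing min(X,Y)·P(x,y) over outcomes with X + Y > 12 gives 17/48.
E[min(X, Y) | X + Y > 12] = (17/48) / (1/16) = 17/3.

17/3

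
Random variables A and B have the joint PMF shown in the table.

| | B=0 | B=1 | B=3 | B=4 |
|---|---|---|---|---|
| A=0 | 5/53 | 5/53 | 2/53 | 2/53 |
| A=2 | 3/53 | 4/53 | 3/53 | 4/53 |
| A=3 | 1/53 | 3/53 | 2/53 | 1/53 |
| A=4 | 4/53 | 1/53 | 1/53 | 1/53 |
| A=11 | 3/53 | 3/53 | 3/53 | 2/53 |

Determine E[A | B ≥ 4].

37/10

P(B ≥ 4) = 10/53.
Σ A·P over the event = 0·(2/53) + 2·(4/53) + 3·(1/53) + 4·(1/53) + 11·(2/53) = 37/53.
E[A | B ≥ 4] = (37/53) / (10/53) = 37/10.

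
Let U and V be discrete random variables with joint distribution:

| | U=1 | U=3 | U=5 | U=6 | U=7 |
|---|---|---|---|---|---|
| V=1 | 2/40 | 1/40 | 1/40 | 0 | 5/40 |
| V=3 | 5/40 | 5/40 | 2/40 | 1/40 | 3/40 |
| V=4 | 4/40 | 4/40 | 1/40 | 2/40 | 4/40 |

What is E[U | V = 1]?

P(V = 1) = 9/40.
Σ U·P over the event = 1·(2/40) + 3·(1/40) + 5·(1/40) + 7·(5/40) = 9/8.
E[U | V = 1] = (9/8) / (9/40) = 5.

5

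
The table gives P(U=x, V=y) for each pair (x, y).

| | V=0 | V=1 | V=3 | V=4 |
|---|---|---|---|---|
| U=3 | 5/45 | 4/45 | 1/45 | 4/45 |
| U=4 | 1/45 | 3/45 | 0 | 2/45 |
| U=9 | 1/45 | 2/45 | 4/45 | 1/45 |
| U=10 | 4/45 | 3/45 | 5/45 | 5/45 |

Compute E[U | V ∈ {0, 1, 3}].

229/33

P(V ∈ {0, 1, 3}) = 11/15.
Summing U·P(U=x,V=y) over the conditioning event gives 229/45.
E[U | V ∈ {0, 1, 3}] = (229/45) / (11/15) = 229/33.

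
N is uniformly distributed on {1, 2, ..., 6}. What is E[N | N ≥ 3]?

Given N ≥ 3, N is equally likely to be any of {3, 4, 5, 6}.
E[N | N ≥ 3] = (3 + 4 + 5 + 6) / 4 = 9/2.

9/2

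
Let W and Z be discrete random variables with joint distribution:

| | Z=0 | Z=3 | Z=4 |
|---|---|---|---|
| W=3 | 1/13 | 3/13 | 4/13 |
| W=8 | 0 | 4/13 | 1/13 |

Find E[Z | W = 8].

P(W = 8) = 5/13.
Σ Z·P over the event = 3·(4/13) + 4·(1/13) = 16/13.
E[Z | W = 8] = (16/13) / (5/13) = 16/5.

16/5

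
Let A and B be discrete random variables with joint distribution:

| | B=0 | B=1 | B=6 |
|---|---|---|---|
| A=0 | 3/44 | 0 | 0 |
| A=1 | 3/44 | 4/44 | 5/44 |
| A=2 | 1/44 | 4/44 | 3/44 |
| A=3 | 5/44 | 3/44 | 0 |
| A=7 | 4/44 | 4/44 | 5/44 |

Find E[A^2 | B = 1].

81/5

P(B = 1) = 15/44.
Σ A^2·P over the event = 1·(4/44) + 4·(4/44) + 9·(3/44) + 49·(4/44) = 243/44.
E[A^2 | B = 1] = (243/44) / (15/44) = 81/5.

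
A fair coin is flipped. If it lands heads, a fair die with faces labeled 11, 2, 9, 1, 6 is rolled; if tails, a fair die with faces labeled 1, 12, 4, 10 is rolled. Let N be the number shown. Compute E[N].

251/40

E[N | heads] = (11+2+9+1+6)/5 = 29/5.
E[N | tails] = (1+12+4+10)/4 = 27/4.
By the law of total expectation,
E[N] = (1/2)·(29/5) + (1/2)·(27/4) = 251/40.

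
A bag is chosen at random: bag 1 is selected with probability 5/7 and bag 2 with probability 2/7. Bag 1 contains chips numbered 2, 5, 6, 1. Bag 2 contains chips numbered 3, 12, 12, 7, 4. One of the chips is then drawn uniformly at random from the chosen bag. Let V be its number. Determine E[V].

E[V | bag 1] = (2+5+6+1)/4 = 7/2.
E[V | bag 2] = (3+12+12+7+4)/5 = 38/5.
By the law of total expectation,
E[V] = (5/7)·(7/2) + (2/7)·(38/5) = 327/70.

327/70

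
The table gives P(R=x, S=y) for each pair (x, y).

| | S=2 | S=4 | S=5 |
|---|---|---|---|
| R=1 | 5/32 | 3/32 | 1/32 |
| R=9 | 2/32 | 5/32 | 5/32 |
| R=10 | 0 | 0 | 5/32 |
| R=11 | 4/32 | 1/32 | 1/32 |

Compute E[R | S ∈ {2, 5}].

174/23

P(S ∈ {2, 5}) = 23/32.
Σ R·P over the event = 1·(5/32) + 1·(1/32) + 9·(2/32) + 9·(5/32) + 10·(5/32) + 11·(4/32) + 11·(1/32) = 87/16.
E[R | S ∈ {2, 5}] = (87/16) / (23/32) = 174/23.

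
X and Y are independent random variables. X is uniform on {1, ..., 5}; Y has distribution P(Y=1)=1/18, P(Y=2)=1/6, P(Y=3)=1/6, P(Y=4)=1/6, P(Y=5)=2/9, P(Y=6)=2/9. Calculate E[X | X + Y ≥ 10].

14/3

P(X + Y ≥ 10) = 2/15.
Summing X·P(x,y) over outcomes with X + Y ≥ 10 gives 28/45.
E[X | X + Y ≥ 10] = (28/45) / (2/15) = 14/3.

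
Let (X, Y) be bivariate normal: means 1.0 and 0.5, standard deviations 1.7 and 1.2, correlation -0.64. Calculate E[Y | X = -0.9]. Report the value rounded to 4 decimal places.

For a bivariate normal, E[Y | X=x] = μ_Y + ρ·(σ_Y/σ_X)·(x − μ_X).
E[Y | X=-0.9] = 0.5 + (-0.64)·(1.2/1.7)·(-0.9 − (1.0)) = 0.5 + (-0.451765)·(-1.9) = 1.3584.

1.3584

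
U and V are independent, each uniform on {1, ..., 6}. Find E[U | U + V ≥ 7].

13/3

P(U + V ≥ 7) = 7/12.
Summing U·P(x,y) over outcomes with U + V ≥ 7 gives 91/36.
E[U | U + V ≥ 7] = (91/36) / (7/12) = 13/3.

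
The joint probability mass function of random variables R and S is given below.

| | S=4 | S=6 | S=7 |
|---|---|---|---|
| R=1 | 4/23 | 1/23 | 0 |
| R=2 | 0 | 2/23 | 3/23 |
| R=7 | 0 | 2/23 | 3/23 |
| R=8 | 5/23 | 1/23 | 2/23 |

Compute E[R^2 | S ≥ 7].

P(S ≥ 7) = 8/23.
Σ R^2·P over the event = 4·(3/23) + 49·(3/23) + 64·(2/23) = 287/23.
E[R^2 | S ≥ 7] = (287/23) / (8/23) = 287/8.

287/8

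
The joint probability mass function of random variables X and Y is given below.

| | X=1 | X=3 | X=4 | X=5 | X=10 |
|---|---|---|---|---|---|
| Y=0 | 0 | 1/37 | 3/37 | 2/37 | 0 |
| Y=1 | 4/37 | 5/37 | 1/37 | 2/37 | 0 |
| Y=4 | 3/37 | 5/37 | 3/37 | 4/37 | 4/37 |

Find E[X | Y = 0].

25/6

P(Y = 0) = 6/37.
Σ X·P over the event = 3·(1/37) + 4·(3/37) + 5·(2/37) = 25/37.
E[X | Y = 0] = (25/37) / (6/37) = 25/6.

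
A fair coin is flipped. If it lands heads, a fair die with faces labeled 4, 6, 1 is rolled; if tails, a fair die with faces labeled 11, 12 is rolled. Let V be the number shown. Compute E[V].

91/12

E[V | heads] = (4+6+1)/3 = 11/3.
E[V | tails] = (11+12)/2 = 23/2.
E[V] = (1/2)·(11/3) + (1/2)·(23/2) = 91/12.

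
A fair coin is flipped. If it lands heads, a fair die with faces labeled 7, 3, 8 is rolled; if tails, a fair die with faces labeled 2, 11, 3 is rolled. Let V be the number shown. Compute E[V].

17/3

E[V | heads] = (7+3+8)/3 = 6.
E[V | tails] = (2+11+3)/3 = 16/3.
By the law of total expectation,
E[V] = (1/2)·(6) + (1/2)·(16/3) = 17/3.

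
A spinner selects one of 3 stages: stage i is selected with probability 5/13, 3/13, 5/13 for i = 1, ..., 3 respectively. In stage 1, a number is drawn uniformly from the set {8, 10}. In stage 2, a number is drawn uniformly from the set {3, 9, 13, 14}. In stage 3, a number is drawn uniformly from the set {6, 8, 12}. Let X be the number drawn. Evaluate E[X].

1411/156

E[X | stage 1] = (8+10)/2 = 9.
E[X | stage 2] = (3+9+13+14)/4 = 39/4.
E[X | stage 3] = (6+8+12)/3 = 26/3.
E[X] = (5/13)·(9) + (3/13)·(39/4) + (5/13)·(26/3) = 1411/156.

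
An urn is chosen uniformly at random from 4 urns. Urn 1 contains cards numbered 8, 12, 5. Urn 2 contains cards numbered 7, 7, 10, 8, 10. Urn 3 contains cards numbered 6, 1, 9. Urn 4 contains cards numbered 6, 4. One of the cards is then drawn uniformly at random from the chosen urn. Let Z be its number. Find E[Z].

203/30

E[Z | urn 1] = (8+12+5)/3 = 25/3.
E[Z | urn 2] = (7+7+10+8+10)/5 = 42/5.
E[Z | urn 3] = (6+1+9)/3 = 16/3.
E[Z | urn 4] = (6+4)/2 = 5.
E[Z] = (1/4)·(25/3) + (1/4)·(42/5) + (1/4)·(16/3) + (1/4)·(5) = 203/30.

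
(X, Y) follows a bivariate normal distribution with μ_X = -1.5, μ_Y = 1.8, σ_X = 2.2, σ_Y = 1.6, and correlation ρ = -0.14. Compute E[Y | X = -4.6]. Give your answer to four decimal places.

2.1156

The regression of Y on X has slope ρ·σ_Y/σ_X and passes through (μ_X, μ_Y).
E[Y | X=-4.6] = 1.8 + (-0.14)·(1.6/2.2)·(-4.6 − (-1.5)) = 1.8 + (-0.10182)·(-3.1) = 2.1156.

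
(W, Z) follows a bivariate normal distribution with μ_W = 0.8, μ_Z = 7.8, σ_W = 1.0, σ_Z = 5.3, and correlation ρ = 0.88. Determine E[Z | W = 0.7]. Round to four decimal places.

7.3336

The regression of Z on W has slope ρ·σ_Z/σ_W and passes through (μ_W, μ_Z).
E[Z | W=0.7] = 7.8 + (0.88)·(5.3/1.0)·(0.7 − (0.8)) = 7.8 + (4.664)·(-0.1) = 7.3336.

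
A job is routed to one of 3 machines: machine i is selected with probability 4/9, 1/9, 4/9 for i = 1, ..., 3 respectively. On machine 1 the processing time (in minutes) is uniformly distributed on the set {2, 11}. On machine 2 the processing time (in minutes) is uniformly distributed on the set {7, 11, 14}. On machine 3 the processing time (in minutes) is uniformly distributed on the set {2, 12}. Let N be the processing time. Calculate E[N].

E[N | machine 1] = (2+11)/2 = 13/2.
E[N | machine 2] = (7+11+14)/3 = 32/3.
E[N | machine 3] = (2+12)/2 = 7.
By the law of total expectation,
E[N] = (4/9)·(13/2) + (1/9)·(32/3) + (4/9)·(7) = 194/27.

194/27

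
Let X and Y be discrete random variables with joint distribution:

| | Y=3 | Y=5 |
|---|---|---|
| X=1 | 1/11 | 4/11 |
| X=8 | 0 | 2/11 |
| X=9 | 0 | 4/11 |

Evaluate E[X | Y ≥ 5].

28/5

P(Y ≥ 5) = 10/11.
Σ X·P over the event = 1·(4/11) + 8·(2/11) + 9·(4/11) = 56/11.
E[X | Y ≥ 5] = (56/11) / (10/11) = 28/5.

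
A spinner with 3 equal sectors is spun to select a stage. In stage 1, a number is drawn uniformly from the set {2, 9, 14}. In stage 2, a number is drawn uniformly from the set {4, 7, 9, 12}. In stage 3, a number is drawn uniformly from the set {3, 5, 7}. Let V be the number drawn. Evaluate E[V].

64/9

E[V | stage 1] = (2+9+14)/3 = 25/3.
E[V | stage 2] = (4+7+9+12)/4 = 8.
E[V | stage 3] = (3+5+7)/3 = 5.
E[V] = (1/3)·(25/3) + (1/3)·(8) + (1/3)·(5) = 64/9.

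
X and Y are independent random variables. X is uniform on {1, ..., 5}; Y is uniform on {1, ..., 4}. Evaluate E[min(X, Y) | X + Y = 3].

Outcomes with X + Y = 3: (1,2), (2,1), each with probability 1/20.
E[min(X, Y) | X + Y = 3] = (1 + 1) / 2 = 1.

1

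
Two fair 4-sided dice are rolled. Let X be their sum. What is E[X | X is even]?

P(X is even) = 1/2.
Σ over the event: 2·1/16 + 4·3/16 + 6·3/16 + 8·1/16 = 5/2.
E[X | X is even] = (5/2) / (1/2) = 5.

5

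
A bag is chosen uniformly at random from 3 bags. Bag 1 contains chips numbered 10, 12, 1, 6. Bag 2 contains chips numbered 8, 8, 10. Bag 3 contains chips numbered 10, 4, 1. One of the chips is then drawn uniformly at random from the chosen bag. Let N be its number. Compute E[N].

E[N | bag 1] = (10+12+1+6)/4 = 29/4.
E[N | bag 2] = (8+8+10)/3 = 26/3.
E[N | bag 3] = (10+4+1)/3 = 5.
E[N] = (1/3)·(29/4) + (1/3)·(26/3) + (1/3)·(5) = 251/36.

251/36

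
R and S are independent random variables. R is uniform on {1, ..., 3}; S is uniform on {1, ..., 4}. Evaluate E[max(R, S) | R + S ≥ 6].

11/3

Outcomes with R + S ≥ 6: (2,4), (3,3), (3,4), each with probability 1/12.
E[max(R, S) | R + S ≥ 6] = (4 + 3 + 4) / 3 = 11/3.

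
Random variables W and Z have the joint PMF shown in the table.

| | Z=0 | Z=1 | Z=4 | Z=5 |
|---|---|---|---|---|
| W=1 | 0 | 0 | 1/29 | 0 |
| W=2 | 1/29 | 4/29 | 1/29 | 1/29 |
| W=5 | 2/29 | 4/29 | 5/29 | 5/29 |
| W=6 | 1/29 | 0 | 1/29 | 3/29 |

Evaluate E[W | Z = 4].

P(Z = 4) = 8/29.
Summing W·P(W=x,Z=y) over the conditioning event gives 34/29.
E[W | Z = 4] = (34/29) / (8/29) = 17/4.

17/4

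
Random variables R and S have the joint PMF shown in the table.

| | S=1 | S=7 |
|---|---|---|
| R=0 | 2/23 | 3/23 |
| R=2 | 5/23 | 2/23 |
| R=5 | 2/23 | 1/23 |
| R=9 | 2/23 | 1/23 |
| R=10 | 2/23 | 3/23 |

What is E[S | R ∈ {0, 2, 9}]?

17/5

P(R ∈ {0, 2, 9}) = 15/23.
Σ S·P over the event = 1·(2/23) + 7·(3/23) + 1·(5/23) + 7·(2/23) + 1·(2/23) + 7·(1/23) = 51/23.
E[S | R ∈ {0, 2, 9}] = (51/23) / (15/23) = 17/5.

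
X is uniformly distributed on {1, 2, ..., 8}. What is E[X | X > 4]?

Given X > 4, X is equally likely to be any of {5, 6, 7, 8}.
E[X | X > 4] = (5 + 6 + 7 + 8) / 4 = 13/2.

13/2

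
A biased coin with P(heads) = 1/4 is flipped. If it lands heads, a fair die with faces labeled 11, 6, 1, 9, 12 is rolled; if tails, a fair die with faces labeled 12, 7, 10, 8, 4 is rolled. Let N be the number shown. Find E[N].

81/10

E[N | heads] = (11+6+1+9+12)/5 = 39/5.
E[N | tails] = (12+7+10+8+4)/5 = 41/5.
By the law of total expectation,
E[N] = (1/4)·(39/5) + (3/4)·(41/5) = 81/10.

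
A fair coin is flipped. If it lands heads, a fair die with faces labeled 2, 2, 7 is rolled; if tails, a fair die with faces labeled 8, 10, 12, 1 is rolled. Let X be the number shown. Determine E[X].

E[X | heads] = (2+2+7)/3 = 11/3.
E[X | tails] = (8+10+12+1)/4 = 31/4.
E[X] = (1/2)·(11/3) + (1/2)·(31/4) = 137/24.

137/24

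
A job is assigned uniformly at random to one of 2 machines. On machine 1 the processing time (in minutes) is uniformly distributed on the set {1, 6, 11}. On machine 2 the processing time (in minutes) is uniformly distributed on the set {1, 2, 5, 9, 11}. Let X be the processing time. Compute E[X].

29/5

E[X | machine 1] = (1+6+11)/3 = 6.
E[X | machine 2] = (1+2+5+9+11)/5 = 28/5.
By the law of total expectation,
E[X] = (1/2)·(6) + (1/2)·(28/5) = 29/5.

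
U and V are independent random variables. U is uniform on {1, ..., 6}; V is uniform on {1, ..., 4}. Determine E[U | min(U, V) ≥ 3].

9/2

Outcomes with min(U, V) ≥ 3: (3,3), (3,4), (4,3), (4,4), (5,3), (5,4), (6,3), (6,4), each with probability 1/24.
E[U | min(U, V) ≥ 3] = (3 + 3 + 4 + 4 + 5 + 5 + 6 + 6) / 8 = 9/2.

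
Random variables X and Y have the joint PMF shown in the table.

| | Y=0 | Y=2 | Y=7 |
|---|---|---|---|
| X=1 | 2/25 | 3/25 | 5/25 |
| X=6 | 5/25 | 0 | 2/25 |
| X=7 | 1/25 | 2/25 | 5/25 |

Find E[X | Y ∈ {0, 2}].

56/13

P(Y ∈ {0, 2}) = 13/25.
Σ X·P over the event = 1·(2/25) + 1·(3/25) + 6·(5/25) + 7·(1/25) + 7·(2/25) = 56/25.
E[X | Y ∈ {0, 2}] = (56/25) / (13/25) = 56/13.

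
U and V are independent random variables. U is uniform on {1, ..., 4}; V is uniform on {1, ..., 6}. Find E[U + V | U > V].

5

Outcomes with U > V: (2,1), (3,1), (3,2), (4,1), (4,2), (4,3), each with probability 1/24.
E[U + V | U > V] = (3 + 4 + 5 + 5 + 6 + 7) / 6 = 5.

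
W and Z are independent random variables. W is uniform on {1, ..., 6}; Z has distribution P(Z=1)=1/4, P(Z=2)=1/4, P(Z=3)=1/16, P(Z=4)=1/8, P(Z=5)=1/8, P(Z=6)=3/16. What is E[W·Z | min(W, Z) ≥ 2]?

47/3

P(min(W, Z) ≥ 2) = 5/8.
Summing WZ·P(x,y) over outcomes with min(W, Z) ≥ 2 gives 235/24.
E[W·Z | min(W, Z) ≥ 2] = (235/24) / (5/8) = 47/3.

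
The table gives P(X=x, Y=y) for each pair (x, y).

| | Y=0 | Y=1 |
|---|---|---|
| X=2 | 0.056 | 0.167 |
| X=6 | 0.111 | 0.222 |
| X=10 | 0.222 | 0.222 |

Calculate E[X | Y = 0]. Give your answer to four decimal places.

P(Y = 0) = 0.389.
Σ X·P over the event = 2·(0.056) + 6·(0.111) + 10·(0.222) = 2.998.
E[X | Y = 0] = (2.998) / (0.389) = 7.7069.

7.7069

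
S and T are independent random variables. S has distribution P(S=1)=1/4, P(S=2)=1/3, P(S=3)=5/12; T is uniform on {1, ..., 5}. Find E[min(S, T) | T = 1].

1

P(T = 1) = 1/5.
Summing min(S,T)·P(x,y) over outcomes with T = 1 gives 1/5.
E[min(S, T) | T = 1] = (1/5) / (1/5) = 1.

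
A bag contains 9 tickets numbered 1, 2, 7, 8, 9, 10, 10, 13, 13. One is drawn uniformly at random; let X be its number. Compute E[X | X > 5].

P(X > 5) = 7/9.
Σ over the event: 7·1/9 + 8·1/9 + 9·1/9 + 10·2/9 + 13·2/9 = 70/9.
E[X | X > 5] = (70/9) / (7/9) = 10.

10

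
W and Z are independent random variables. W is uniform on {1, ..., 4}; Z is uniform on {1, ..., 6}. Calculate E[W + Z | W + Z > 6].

8

Outcomes with W + Z > 6: (1,6), (2,5), (2,6), (3,4), (3,5), (3,6), (4,3), (4,4), (4,5), (4,6), each with probability 1/24.
E[W + Z | W + Z > 6] = (7 + 7 + 8 + 7 + 8 + 9 + 7 + 8 + 9 + 10) / 10 = 8.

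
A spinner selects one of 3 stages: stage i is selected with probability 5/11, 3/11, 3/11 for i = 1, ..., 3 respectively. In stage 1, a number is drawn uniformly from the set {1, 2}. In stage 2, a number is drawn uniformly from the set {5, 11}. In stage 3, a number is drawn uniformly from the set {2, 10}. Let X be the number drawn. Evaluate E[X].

E[X | stage 1] = (1+2)/2 = 3/2.
E[X | stage 2] = (5+11)/2 = 8.
E[X | stage 3] = (2+10)/2 = 6.
By the law of total expectation,
E[X] = (5/11)·(3/2) + (3/11)·(8) + (3/11)·(6) = 9/2.

9/2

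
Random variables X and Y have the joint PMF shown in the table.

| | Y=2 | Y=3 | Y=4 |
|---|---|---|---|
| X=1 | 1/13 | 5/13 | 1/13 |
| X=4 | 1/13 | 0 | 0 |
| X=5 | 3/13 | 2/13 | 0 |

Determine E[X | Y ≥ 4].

1

P(Y ≥ 4) = 1/13.
Σ X·P over the event = 1·(1/13) = 1/13.
E[X | Y ≥ 4] = (1/13) / (1/13) = 1.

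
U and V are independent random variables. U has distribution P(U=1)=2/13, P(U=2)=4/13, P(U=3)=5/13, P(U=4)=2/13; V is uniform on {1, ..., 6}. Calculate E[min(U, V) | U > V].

P(U > V) = 10/39.
Summing min(U,V)·P(x,y) over outcomes with U > V gives 31/78.
E[min(U, V) | U > V] = (31/78) / (10/39) = 31/20.

31/20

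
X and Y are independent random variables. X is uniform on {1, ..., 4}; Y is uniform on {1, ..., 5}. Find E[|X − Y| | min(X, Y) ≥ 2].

7/6

P(min(X, Y) ≥ 2) = 3/5.
Summing |X−Y|·P(x,y) over outcomes with min(X, Y) ≥ 2 gives 7/10.
E[|X − Y| | min(X, Y) ≥ 2] = (7/10) / (3/5) = 7/6.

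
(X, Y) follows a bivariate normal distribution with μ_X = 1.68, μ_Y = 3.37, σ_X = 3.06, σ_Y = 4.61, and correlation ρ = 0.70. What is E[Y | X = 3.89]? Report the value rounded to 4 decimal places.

For a bivariate normal, E[Y | X=x] = μ_Y + ρ·(σ_Y/σ_X)·(x − μ_X).
E[Y | X=3.89] = 3.37 + (0.70)·(4.61/3.06)·(3.89 − (1.68)) = 3.37 + (1.05458)·(2.21) = 5.7006.

5.7006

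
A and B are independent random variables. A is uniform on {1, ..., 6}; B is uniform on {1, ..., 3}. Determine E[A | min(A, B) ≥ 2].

Outcomes with min(A, B) ≥ 2: (2,2), (2,3), (3,2), (3,3), (4,2), (4,3), (5,2), (5,3), (6,2), (6,3), each with probability 1/18.
E[A | min(A, B) ≥ 2] = (2 + 2 + 3 + 3 + 4 + 4 + 5 + 5 + 6 + 6) / 10 = 4.

4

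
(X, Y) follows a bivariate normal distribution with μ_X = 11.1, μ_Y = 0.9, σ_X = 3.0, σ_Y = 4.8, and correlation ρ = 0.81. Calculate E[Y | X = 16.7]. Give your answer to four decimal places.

E[Y | X=x] = μ_Y + ρ(σ_Y/σ_X)(x − μ_X) for jointly normal variables.
E[Y | X=16.7] = 0.9 + (0.81)·(4.8/3.0)·(16.7 − (11.1)) = 0.9 + (1.296)·(5.6) = 8.1576.

8.1576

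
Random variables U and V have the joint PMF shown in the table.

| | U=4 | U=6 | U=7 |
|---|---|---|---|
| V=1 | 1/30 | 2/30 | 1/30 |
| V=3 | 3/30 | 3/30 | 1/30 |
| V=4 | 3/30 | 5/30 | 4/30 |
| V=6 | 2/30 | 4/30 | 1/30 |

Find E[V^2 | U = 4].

P(U = 4) = 3/10.
Σ V^2·P over the event = 1·(1/30) + 9·(3/30) + 16·(3/30) + 36·(2/30) = 74/15.
E[V^2 | U = 4] = (74/15) / (3/10) = 148/9.

148/9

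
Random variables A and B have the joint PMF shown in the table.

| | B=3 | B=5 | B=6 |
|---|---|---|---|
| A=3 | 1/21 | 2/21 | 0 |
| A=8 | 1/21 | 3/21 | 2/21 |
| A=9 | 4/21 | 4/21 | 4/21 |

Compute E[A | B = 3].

47/6

P(B = 3) = 2/7.
Σ A·P over the event = 3·(1/21) + 8·(1/21) + 9·(4/21) = 47/21.
E[A | B = 3] = (47/21) / (2/7) = 47/6.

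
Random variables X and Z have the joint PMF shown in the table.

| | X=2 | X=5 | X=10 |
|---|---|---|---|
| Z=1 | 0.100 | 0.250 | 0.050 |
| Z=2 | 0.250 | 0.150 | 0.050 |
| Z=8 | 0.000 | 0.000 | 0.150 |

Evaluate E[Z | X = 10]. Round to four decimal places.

5.4000

P(X = 10) = 0.250.
Σ Z·P over the event = 1·(0.050) + 2·(0.050) + 8·(0.150) = 1.350.
E[Z | X = 10] = (1.350) / (0.250) = 5.4000.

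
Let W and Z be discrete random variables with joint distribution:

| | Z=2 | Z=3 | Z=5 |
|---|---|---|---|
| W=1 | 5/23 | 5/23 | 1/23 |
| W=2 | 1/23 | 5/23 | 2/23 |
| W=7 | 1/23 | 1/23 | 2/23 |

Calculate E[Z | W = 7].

15/4

P(W = 7) = 4/23.
Σ Z·P over the event = 2·(1/23) + 3·(1/23) + 5·(2/23) = 15/23.
E[Z | W = 7] = (15/23) / (4/23) = 15/4.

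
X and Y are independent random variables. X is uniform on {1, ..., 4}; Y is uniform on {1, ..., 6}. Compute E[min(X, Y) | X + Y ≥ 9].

Outcomes with X + Y ≥ 9: (3,6), (4,5), (4,6), each with probability 1/24.
E[min(X, Y) | X + Y ≥ 9] = (3 + 4 + 4) / 3 = 11/3.

11/3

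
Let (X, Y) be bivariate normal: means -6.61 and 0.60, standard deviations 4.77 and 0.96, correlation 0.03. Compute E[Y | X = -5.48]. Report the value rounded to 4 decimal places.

0.6068

For a bivariate normal, E[Y | X=x] = μ_Y + ρ·(σ_Y/σ_X)·(x − μ_X).
E[Y | X=-5.48] = 0.60 + (0.03)·(0.96/4.77)·(-5.48 − (-6.61)) = 0.60 + (0.0060377)·(1.13) = 0.6068.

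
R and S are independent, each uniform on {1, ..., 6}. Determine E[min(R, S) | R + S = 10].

13/3

Outcomes with R + S = 10: (4,6), (5,5), (6,4), each with probability 1/36.
E[min(R, S) | R + S = 10] = (4 + 5 + 4) / 3 = 13/3.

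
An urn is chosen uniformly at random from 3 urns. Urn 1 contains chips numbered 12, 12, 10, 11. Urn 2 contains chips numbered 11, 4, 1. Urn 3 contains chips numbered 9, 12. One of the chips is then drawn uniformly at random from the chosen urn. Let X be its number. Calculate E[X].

E[X | urn 1] = (12+12+10+11)/4 = 45/4.
E[X | urn 2] = (11+4+1)/3 = 16/3.
E[X | urn 3] = (9+12)/2 = 21/2.
By the law of total expectation,
E[X] = (1/3)·(45/4) + (1/3)·(16/3) + (1/3)·(21/2) = 325/36.

325/36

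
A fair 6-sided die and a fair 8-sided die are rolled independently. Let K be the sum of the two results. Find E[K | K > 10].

P(K > 10) = 5/24.
Σ over the event: 11·1/12 + 12·1/16 + 13·1/24 + 14·1/48 = 5/2.
E[K | K > 10] = (5/2) / (5/24) = 12.

12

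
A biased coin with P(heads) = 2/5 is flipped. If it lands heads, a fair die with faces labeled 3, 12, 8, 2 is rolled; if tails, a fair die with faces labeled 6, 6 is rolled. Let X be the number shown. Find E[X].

E[X | heads] = (3+12+8+2)/4 = 25/4.
E[X | tails] = (6+6)/2 = 6.
E[X] = (2/5)·(25/4) + (3/5)·(6) = 61/10.

61/10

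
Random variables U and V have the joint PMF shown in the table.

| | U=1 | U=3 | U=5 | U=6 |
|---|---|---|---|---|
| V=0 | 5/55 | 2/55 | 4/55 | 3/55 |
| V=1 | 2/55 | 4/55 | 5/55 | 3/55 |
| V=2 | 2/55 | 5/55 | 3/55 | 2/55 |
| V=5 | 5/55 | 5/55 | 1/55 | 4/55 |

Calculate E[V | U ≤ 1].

P(U ≤ 1) = 14/55.
Summing V·P(U=x,V=y) over the conditioning event gives 31/55.
E[V | U ≤ 1] = (31/55) / (14/55) = 31/14.

31/14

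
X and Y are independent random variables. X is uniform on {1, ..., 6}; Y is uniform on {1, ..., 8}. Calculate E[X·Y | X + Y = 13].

Outcomes with X + Y = 13: (5,8), (6,7), each with probability 1/48.
E[X·Y | X + Y = 13] = (40 + 42) / 2 = 41.

41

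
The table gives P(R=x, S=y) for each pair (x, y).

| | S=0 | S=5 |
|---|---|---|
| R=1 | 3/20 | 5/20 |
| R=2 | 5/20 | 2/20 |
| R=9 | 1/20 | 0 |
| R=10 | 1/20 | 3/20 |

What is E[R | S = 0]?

16/5

P(S = 0) = 1/2.
Σ R·P over the event = 1·(3/20) + 2·(5/20) + 9·(1/20) + 10·(1/20) = 8/5.
E[R | S = 0] = (8/5) / (1/2) = 16/5.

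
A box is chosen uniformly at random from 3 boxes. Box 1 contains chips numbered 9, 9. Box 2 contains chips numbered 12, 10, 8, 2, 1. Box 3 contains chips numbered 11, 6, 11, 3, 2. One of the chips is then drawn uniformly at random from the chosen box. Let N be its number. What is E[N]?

37/5

E[N | box 1] = (9+9)/2 = 9.
E[N | box 2] = (12+10+8+2+1)/5 = 33/5.
E[N | box 3] = (11+6+11+3+2)/5 = 33/5.
E[N] = (1/3)·(9) + (1/3)·(33/5) + (1/3)·(33/5) = 37/5.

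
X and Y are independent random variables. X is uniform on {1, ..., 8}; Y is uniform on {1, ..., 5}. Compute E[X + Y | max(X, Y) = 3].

P(max(X, Y) = 3) = 1/8.
Summing (X+Y)·P(x,y) over outcomes with max(X, Y) = 3 gives 3/5.
E[X + Y | max(X, Y) = 3] = (3/5) / (1/8) = 24/5.

24/5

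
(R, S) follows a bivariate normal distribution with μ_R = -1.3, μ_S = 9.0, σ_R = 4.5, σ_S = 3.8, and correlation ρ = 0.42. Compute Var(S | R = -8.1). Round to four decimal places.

For a bivariate normal, Var(S | R=x) = σ_S²(1 − ρ²).
Var(S | R=-8.1) = (3.8)²·(1 − (0.42)²) = 14.44·0.8236 = 11.8928.

11.8928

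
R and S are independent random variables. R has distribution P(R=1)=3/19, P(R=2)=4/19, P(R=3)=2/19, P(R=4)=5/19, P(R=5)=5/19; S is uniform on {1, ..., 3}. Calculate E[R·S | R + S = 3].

2

P(R + S = 3) = 7/57.
Summing RS·P(x,y) over outcomes with R + S = 3 gives 14/57.
E[R·S | R + S = 3] = (14/57) / (7/57) = 2.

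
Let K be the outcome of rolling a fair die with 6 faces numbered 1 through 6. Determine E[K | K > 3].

5

Given K > 3, K is equally likely to be any of {4, 5, 6}.
E[K | K > 3] = (4 + 5 + 6) / 3 = 5.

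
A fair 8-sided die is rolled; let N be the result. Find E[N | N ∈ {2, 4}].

3

P(N ∈ {2, 4}) = 1/4.
Σ over the event: 2·1/8 + 4·1/8 = 3/4.
E[N | N ∈ {2, 4}] = (3/4) / (1/4) = 3.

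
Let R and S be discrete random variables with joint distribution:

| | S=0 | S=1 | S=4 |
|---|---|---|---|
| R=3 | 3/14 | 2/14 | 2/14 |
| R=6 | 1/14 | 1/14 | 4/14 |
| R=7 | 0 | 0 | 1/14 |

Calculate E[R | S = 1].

4

P(S = 1) = 3/14.
Σ R·P over the event = 3·(2/14) + 6·(1/14) = 6/7.
E[R | S = 1] = (6/7) / (3/14) = 4.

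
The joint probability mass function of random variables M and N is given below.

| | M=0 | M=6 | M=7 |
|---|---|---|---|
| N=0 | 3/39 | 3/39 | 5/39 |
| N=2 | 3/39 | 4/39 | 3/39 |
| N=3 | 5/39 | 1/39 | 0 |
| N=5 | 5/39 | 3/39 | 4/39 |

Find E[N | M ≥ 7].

P(M ≥ 7) = 4/13.
Σ N·P over the event = 0·(5/39) + 2·(3/39) + 5·(4/39) = 2/3.
E[N | M ≥ 7] = (2/3) / (4/13) = 13/6.

13/6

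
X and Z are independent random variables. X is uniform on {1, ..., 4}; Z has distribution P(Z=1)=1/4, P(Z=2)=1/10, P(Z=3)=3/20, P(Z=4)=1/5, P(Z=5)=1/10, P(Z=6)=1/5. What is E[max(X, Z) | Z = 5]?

P(Z = 5) = 1/10.
Summing max(X,Z)·P(x,y) over outcomes with Z = 5 gives 1/2.
E[max(X, Z) | Z = 5] = (1/2) / (1/10) = 5.

5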